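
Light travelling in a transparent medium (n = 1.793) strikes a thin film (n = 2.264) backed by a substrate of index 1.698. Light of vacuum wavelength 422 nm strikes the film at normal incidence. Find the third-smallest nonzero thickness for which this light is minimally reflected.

280 nm

Ray reflecting at the top interface goes from n = 1.793 toward n = 2.264: a half-wave phase shift.
At the lower boundary (n = 2.264 to n = 1.698) the reflected ray undergoes no phase shift.
The two reflections differ by half a wavelength.
So the condition for destructive reflection is 2 n t = m λ.
The third-smallest nonzero thickness corresponds to m = 3: t = m λ / (2 n) = 3.00 × 422 / (2 × 2.264) = 280 nm.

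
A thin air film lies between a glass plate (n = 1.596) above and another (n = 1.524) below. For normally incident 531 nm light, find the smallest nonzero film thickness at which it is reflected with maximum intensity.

Ray reflecting at the top interface goes from n = 1.596 toward n = 1.0: no phase shift.
Bottom surface (1.0 → 1.524): reflection off a higher-index medium gives a half-wave phase shift.
The two reflections differ by half a wavelength.
So the condition for constructive reflection is 2 n t = (m + ½) λ.
Minimum at m = 0: t = λ / (4 n) = 531 / (4 × 1.0) = 133 nm.

133 nm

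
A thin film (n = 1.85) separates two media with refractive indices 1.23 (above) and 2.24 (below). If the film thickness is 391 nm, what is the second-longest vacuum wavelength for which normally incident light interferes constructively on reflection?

Ray reflecting at the top interface goes from n = 1.23 toward n = 1.85: a half-wave phase shift.
Bottom surface (1.85 → 2.24): reflection off a higher-index medium gives a half-wave phase shift.
Zero or two π shifts → no net half-wave offset.
For strong reflection here: 2 n t = m λ.
λ = 2 n t / m. The second-longest wavelength is m = 2: λ = 2 × 1.85 × 391 / 2.00 = 723 nm.

723 nm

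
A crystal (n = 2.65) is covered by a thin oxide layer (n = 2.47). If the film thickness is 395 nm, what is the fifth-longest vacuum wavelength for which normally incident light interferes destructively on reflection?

434 nm

Ray reflecting at the top interface goes from n = 1.0 toward n = 2.47: a half-wave phase shift.
At the lower boundary (n = 2.47 to n = 2.65) the reflected ray undergoes a half-wave phase shift.
Net: no relative phase inversion (both shifts match).
So the condition for destructive reflection is 2 n t = (m + ½) λ.
λ = 2 n t / (m + ½). The fifth-longest wavelength is m = 4: λ = 2 × 2.47 × 395 / 4.50 = 434 nm.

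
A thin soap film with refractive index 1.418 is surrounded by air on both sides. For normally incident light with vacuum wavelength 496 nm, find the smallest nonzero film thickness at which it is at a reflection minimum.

175 nm

Ray reflecting at the top interface goes from n = 1.0 toward n = 1.418: a half-wave phase shift.
At the lower boundary (n = 1.418 to n = 1.0) the reflected ray undergoes no phase shift.
The two reflections differ by half a wavelength.
With one net inversion, destructive interference in reflection requires 2 n t = m λ.
Minimum nonzero at m = 1: t = λ / (2 n) = 496 / (2 × 1.418) = 175 nm.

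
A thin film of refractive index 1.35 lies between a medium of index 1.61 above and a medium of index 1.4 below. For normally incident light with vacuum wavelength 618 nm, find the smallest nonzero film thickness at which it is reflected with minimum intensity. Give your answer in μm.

0.229 μm

Ray reflecting at the top interface goes from n = 1.61 toward n = 1.35: no phase shift.
Bottom surface (1.35 → 1.4): reflection off a higher-index medium gives a half-wave phase shift.
Net: one phase inversion between the two reflected rays.
So the condition for destructive reflection is 2 n t = m λ.
Minimum nonzero at m = 1: t = λ / (2 n) = 618 / (2 × 1.35) = 229 nm.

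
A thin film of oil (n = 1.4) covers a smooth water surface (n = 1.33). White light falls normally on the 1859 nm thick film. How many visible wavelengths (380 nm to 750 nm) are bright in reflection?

7

At the upper boundary (n = 1.0 to n = 1.4) the reflected ray undergoes a half-wave phase shift.
Bottom surface (1.4 → 1.33): reflection off a lower-index medium gives no phase shift.
Net: one phase inversion between the two reflected rays.
So the condition for constructive reflection is 2 n t = (m + ½) λ.
λ = 2 n t / (m + ½) = 5205 / (m + ½) nm.
m=6: 801 nm (IR); m=7: 694 nm (visible); m=8: 612 nm (visible); m=9: 548 nm (visible); m=10: 496 nm (visible); m=11: 453 nm (visible); m=12: 416 nm (visible); m=13: 386 nm (visible); m=14: 359 nm (UV).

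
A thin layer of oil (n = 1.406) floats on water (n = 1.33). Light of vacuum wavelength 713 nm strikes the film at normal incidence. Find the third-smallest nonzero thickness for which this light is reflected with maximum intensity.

Top surface (1.0 → 1.406): reflection off a higher-index medium gives a half-wave phase shift.
At the lower boundary (n = 1.406 to n = 1.33) the reflected ray undergoes no phase shift.
Exactly one π shift → a net half-wave offset.
For maximum reflection here: 2 n t = (m + ½) λ.
The third-smallest nonzero thickness corresponds to m = 2: t = (m + ½) λ / (2 n) = 2.50 × 713 / (2 × 1.406) = 634 nm.

634 nm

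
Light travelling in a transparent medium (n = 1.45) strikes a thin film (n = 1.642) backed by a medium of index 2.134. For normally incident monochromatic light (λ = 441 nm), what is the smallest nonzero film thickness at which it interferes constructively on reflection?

Top surface (1.45 → 1.642): reflection off a higher-index medium gives a half-wave phase shift.
Ray reflecting at the bottom interface goes from n = 1.642 toward n = 2.134: a half-wave phase shift.
Zero or two π shifts → no net half-wave offset.
With no net inversion, constructive interference in reflection requires 2 n t = m λ.
The smallest nonzero thickness corresponds to m = 1: t = m λ / (2 n) = 1.00 × 441 / (2 × 1.642) = 134 nm.

134 nm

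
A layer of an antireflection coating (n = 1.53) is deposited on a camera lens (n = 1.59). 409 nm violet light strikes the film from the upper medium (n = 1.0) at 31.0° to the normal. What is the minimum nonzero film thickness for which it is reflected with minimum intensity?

Top surface (1.0 → 1.53): reflection off a higher-index medium gives a half-wave phase shift.
Bottom surface (1.53 → 1.59): reflection off a higher-index medium gives a half-wave phase shift.
Net: no relative phase inversion (both shifts match).
So the condition for destructive reflection is 2 n t cos θ_r = (m + ½) λ.
Snell's law: 1.0 sin 31.0° = 1.53 sin θ_r → sin θ_r = 0.337, cos θ_r = 0.942.
Minimum at m = 0: t = λ / (4 n cos θ_r) = 409 / (4 × 1.53 × 0.942) = 71.0 nm.

71.0 nm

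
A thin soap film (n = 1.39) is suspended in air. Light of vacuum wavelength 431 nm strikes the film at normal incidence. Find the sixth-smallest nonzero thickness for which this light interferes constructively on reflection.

Ray reflecting at the top interface goes from n = 1.0 toward n = 1.39: a half-wave phase shift.
Ray reflecting at the bottom interface goes from n = 1.39 toward n = 1.0: no phase shift.
Net: one phase inversion between the two reflected rays.
With one net inversion, constructive interference in reflection requires 2 n t = (m + ½) λ.
The sixth-smallest nonzero thickness corresponds to m = 5: t = (m + ½) λ / (2 n) = 5.50 × 431 / (2 × 1.39) = 853 nm.

853 nm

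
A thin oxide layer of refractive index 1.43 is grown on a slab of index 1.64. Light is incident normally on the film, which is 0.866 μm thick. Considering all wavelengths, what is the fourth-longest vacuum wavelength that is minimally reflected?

Top surface (1.0 → 1.43): reflection off a higher-index medium gives a half-wave phase shift.
Ray reflecting at the bottom interface goes from n = 1.43 toward n = 1.64: a half-wave phase shift.
Zero or two π shifts → no net half-wave offset.
For minimum reflection here: 2 n t = (m + ½) λ.
λ = 2 n t / (m + ½). The fourth-longest wavelength is m = 3: λ = 2 × 1.43 × 866 / 3.50 = 708 nm.

708 nm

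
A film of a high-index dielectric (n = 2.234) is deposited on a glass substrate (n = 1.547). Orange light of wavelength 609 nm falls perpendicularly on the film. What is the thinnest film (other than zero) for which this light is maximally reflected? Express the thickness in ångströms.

682 Å

At the upper boundary (n = 1.0 to n = 2.234) the reflected ray undergoes a half-wave phase shift.
At the lower boundary (n = 2.234 to n = 1.547) the reflected ray undergoes no phase shift.
The two reflections differ by half a wavelength.
With one net inversion, constructive interference in reflection requires 2 n t = (m + ½) λ.
Minimum at m = 0: t = λ / (4 n) = 609 / (4 × 2.234) = 68.2 nm.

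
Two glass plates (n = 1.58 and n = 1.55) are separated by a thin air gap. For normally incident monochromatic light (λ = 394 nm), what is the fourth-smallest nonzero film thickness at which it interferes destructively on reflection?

788 nm

Ray reflecting at the top interface goes from n = 1.58 toward n = 1.0: no phase shift.
At the lower boundary (n = 1.0 to n = 1.55) the reflected ray undergoes a half-wave phase shift.
Net: one phase inversion between the two reflected rays.
With one net inversion, destructive interference in reflection requires 2 n t = m λ.
The fourth-smallest nonzero thickness corresponds to m = 4: t = m λ / (2 n) = 4.00 × 394 / (2 × 1.0) = 788 nm.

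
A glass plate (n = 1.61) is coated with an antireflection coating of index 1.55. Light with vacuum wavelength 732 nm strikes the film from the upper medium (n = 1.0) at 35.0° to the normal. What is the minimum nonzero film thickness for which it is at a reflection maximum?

Ray reflecting at the top interface goes from n = 1.0 toward n = 1.55: a half-wave phase shift.
Ray reflecting at the bottom interface goes from n = 1.55 toward n = 1.61: a half-wave phase shift.
Zero or two π shifts → no net half-wave offset.
For strong reflection here: 2 n t cos θ_r = m λ.
Snell's law: 1.0 sin 35.0° = 1.55 sin θ_r → sin θ_r = 0.370, cos θ_r = 0.929.
Minimum nonzero at m = 1: t = λ / (2 n cos θ_r) = 732 / (2 × 1.55 × 0.929) = 254 nm.

254 nm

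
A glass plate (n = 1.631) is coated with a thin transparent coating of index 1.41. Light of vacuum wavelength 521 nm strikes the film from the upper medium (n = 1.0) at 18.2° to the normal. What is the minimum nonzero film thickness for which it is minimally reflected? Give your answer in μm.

Top surface (1.0 → 1.41): reflection off a higher-index medium gives a half-wave phase shift.
At the lower boundary (n = 1.41 to n = 1.631) the reflected ray undergoes a half-wave phase shift.
The two reflections carry the same phase change, so no net offset.
For dark reflection here: 2 n t cos θ_r = (m + ½) λ.
Snell's law: 1.0 sin 18.2° = 1.41 sin θ_r → sin θ_r = 0.222, cos θ_r = 0.975.
Minimum at m = 0: t = λ / (4 n cos θ_r) = 521 / (4 × 1.41 × 0.975) = 94.7 nm.

0.0947 μm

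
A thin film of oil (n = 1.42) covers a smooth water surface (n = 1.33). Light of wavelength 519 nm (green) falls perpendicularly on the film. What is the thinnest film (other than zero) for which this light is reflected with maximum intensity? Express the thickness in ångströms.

Ray reflecting at the top interface goes from n = 1.0 toward n = 1.42: a half-wave phase shift.
Bottom surface (1.42 → 1.33): reflection off a lower-index medium gives no phase shift.
The two reflections differ by half a wavelength.
So the condition for constructive reflection is 2 n t = (m + ½) λ.
Minimum at m = 0: t = λ / (4 n) = 519 / (4 × 1.42) = 91.4 nm.

914 Å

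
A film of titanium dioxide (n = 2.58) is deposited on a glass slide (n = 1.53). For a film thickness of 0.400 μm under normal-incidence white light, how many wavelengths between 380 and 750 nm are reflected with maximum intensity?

2

Top surface (1.0 → 2.58): reflection off a higher-index medium gives a half-wave phase shift.
Ray reflecting at the bottom interface goes from n = 2.58 toward n = 1.53: no phase shift.
Net: one phase inversion between the two reflected rays.
With one net inversion, constructive interference in reflection requires 2 n t = (m + ½) λ.
λ = 2 n t / (m + ½) = 2064 / (m + ½) nm.
m=2: 826 nm (IR); m=3: 590 nm (visible); m=4: 459 nm (visible); m=5: 375 nm (UV).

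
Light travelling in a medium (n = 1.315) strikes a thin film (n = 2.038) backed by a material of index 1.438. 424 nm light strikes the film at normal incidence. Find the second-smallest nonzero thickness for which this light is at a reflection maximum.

At the upper boundary (n = 1.315 to n = 2.038) the reflected ray undergoes a half-wave phase shift.
Ray reflecting at the bottom interface goes from n = 2.038 toward n = 1.438: no phase shift.
Net: one phase inversion between the two reflected rays.
With one net inversion, constructive interference in reflection requires 2 n t = (m + ½) λ.
The second-smallest nonzero thickness corresponds to m = 1: t = (m + ½) λ / (2 n) = 1.50 × 424 / (2 × 2.038) = 156 nm.

156 nm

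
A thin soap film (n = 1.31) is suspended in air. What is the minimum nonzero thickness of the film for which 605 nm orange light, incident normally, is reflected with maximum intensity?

Top surface (1.0 → 1.31): reflection off a higher-index medium gives a half-wave phase shift.
Bottom surface (1.31 → 1.0): reflection off a lower-index medium gives no phase shift.
Exactly one π shift → a net half-wave offset.
For bright reflection here: 2 n t = (m + ½) λ.
Minimum at m = 0: t = λ / (4 n) = 605 / (4 × 1.31) = 115 nm.

115 nm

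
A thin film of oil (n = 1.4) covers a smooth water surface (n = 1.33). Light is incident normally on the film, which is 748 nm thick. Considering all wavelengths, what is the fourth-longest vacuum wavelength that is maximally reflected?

Top surface (1.0 → 1.4): reflection off a higher-index medium gives a half-wave phase shift.
Bottom surface (1.4 → 1.33): reflection off a lower-index medium gives no phase shift.
Net: one phase inversion between the two reflected rays.
With one net inversion, constructive interference in reflection requires 2 n t = (m + ½) λ.
λ = 2 n t / (m + ½). The fourth-longest wavelength is m = 3: λ = 2 × 1.4 × 748 / 3.50 = 598 nm.

598 nm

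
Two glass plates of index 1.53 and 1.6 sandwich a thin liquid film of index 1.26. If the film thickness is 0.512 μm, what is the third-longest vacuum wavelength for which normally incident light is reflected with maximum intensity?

At the upper boundary (n = 1.53 to n = 1.26) the reflected ray undergoes no phase shift.
Ray reflecting at the bottom interface goes from n = 1.26 toward n = 1.6: a half-wave phase shift.
Net: one phase inversion between the two reflected rays.
With one net inversion, constructive interference in reflection requires 2 n t = (m + ½) λ.
λ = 2 n t / (m + ½). The third-longest wavelength is m = 2: λ = 2 × 1.26 × 512 / 2.50 = 516 nm.

516 nm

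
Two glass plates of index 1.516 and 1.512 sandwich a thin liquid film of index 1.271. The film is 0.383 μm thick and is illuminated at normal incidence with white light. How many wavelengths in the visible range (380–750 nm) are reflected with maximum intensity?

Top surface (1.516 → 1.271): reflection off a lower-index medium gives no phase shift.
Bottom surface (1.271 → 1.512): reflection off a higher-index medium gives a half-wave phase shift.
Net: one phase inversion between the two reflected rays.
With one net inversion, constructive interference in reflection requires 2 n t = (m + ½) λ.
λ = 2 n t / (m + ½) = 974 / (m + ½) nm.
m=0: 1947 nm (IR); m=1: 649 nm (visible); m=2: 389 nm (visible); m=3: 278 nm (UV).

2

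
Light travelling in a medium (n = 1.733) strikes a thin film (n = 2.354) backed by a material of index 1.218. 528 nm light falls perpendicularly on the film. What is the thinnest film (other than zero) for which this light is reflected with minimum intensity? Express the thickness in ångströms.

1121 Å

Ray reflecting at the top interface goes from n = 1.733 toward n = 2.354: a half-wave phase shift.
Bottom surface (2.354 → 1.218): reflection off a lower-index medium gives no phase shift.
The two reflections differ by half a wavelength.
So the condition for destructive reflection is 2 n t = m λ.
Minimum nonzero at m = 1: t = λ / (2 n) = 528 / (2 × 2.354) = 112 nm.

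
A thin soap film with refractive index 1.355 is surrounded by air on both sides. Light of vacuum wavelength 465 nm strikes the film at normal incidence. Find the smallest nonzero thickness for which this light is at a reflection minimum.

172 nm

Ray reflecting at the top interface goes from n = 1.0 toward n = 1.355: a half-wave phase shift.
Bottom surface (1.355 → 1.0): reflection off a lower-index medium gives no phase shift.
The two reflections differ by half a wavelength.
With one net inversion, destructive interference in reflection requires 2 n t = m λ.
The smallest nonzero thickness corresponds to m = 1: t = m λ / (2 n) = 1.00 × 465 / (2 × 1.355) = 172 nm.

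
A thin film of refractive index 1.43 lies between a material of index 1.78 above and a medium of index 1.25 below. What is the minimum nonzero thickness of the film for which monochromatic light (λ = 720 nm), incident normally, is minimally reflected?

Top surface (1.78 → 1.43): reflection off a lower-index medium gives no phase shift.
Ray reflecting at the bottom interface goes from n = 1.43 toward n = 1.25: no phase shift.
Zero or two π shifts → no net half-wave offset.
So the condition for destructive reflection is 2 n t = (m + ½) λ.
Minimum at m = 0: t = λ / (4 n) = 720 / (4 × 1.43) = 126 nm.

126 nm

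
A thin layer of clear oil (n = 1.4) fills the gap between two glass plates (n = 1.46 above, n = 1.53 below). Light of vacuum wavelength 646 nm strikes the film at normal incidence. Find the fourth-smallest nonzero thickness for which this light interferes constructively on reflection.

Ray reflecting at the top interface goes from n = 1.46 toward n = 1.4: no phase shift.
Ray reflecting at the bottom interface goes from n = 1.4 toward n = 1.53: a half-wave phase shift.
The two reflections differ by half a wavelength.
With one net inversion, constructive interference in reflection requires 2 n t = (m + ½) λ.
The fourth-smallest nonzero thickness corresponds to m = 3: t = (m + ½) λ / (2 n) = 3.50 × 646 / (2 × 1.4) = 808 nm.

808 nm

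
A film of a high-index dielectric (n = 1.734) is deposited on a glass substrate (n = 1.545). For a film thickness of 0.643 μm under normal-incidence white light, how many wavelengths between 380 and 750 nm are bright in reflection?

3

At the upper boundary (n = 1.0 to n = 1.734) the reflected ray undergoes a half-wave phase shift.
At the lower boundary (n = 1.734 to n = 1.545) the reflected ray undergoes no phase shift.
Exactly one π shift → a net half-wave offset.
With one net inversion, constructive interference in reflection requires 2 n t = (m + ½) λ.
λ = 2 n t / (m + ½) = 2230 / (m + ½) nm.
m=2: 892 nm (IR); m=3: 637 nm (visible); m=4: 496 nm (visible); m=5: 405 nm (visible); m=6: 343 nm (UV).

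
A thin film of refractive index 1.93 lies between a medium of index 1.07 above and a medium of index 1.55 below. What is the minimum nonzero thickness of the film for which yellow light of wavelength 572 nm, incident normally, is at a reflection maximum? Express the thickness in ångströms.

Ray reflecting at the top interface goes from n = 1.07 toward n = 1.93: a half-wave phase shift.
Bottom surface (1.93 → 1.55): reflection off a lower-index medium gives no phase shift.
Net: one phase inversion between the two reflected rays.
With one net inversion, constructive interference in reflection requires 2 n t = (m + ½) λ.
Minimum at m = 0: t = λ / (4 n) = 572 / (4 × 1.93) = 74.1 nm.

741 Å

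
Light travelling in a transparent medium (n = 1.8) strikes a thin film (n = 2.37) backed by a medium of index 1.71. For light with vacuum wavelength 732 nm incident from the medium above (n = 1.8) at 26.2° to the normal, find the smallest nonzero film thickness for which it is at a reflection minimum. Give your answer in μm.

Ray reflecting at the top interface goes from n = 1.8 toward n = 2.37: a half-wave phase shift.
At the lower boundary (n = 2.37 to n = 1.71) the reflected ray undergoes no phase shift.
Net: one phase inversion between the two reflected rays.
So the condition for destructive reflection is 2 n t cos θ_r = m λ.
Snell's law: 1.8 sin 26.2° = 2.37 sin θ_r → sin θ_r = 0.335, cos θ_r = 0.942.
Minimum nonzero at m = 1: t = λ / (2 n cos θ_r) = 732 / (2 × 2.37 × 0.942) = 164 nm.

0.164 μm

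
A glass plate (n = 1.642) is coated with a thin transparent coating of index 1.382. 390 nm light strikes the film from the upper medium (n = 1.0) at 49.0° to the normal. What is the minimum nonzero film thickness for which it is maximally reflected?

168 nm

Ray reflecting at the top interface goes from n = 1.0 toward n = 1.382: a half-wave phase shift.
At the lower boundary (n = 1.382 to n = 1.642) the reflected ray undergoes a half-wave phase shift.
Zero or two π shifts → no net half-wave offset.
For maximum reflection here: 2 n t cos θ_r = m λ.
Snell's law: 1.0 sin 49.0° = 1.382 sin θ_r → sin θ_r = 0.546, cos θ_r = 0.838.
Minimum nonzero at m = 1: t = λ / (2 n cos θ_r) = 390 / (2 × 1.382 × 0.838) = 168 nm.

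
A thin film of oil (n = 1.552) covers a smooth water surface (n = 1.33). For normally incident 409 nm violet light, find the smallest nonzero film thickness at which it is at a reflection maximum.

Ray reflecting at the top interface goes from n = 1.0 toward n = 1.552: a half-wave phase shift.
Bottom surface (1.552 → 1.33): reflection off a lower-index medium gives no phase shift.
Net: one phase inversion between the two reflected rays.
With one net inversion, constructive interference in reflection requires 2 n t = (m + ½) λ.
Minimum at m = 0: t = λ / (4 n) = 409 / (4 × 1.552) = 65.9 nm.

65.9 nm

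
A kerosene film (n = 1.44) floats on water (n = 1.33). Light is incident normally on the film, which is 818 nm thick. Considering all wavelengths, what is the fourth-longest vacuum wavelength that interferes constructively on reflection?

Top surface (1.0 → 1.44): reflection off a higher-index medium gives a half-wave phase shift.
Bottom surface (1.44 → 1.33): reflection off a lower-index medium gives no phase shift.
Exactly one π shift → a net half-wave offset.
With one net inversion, constructive interference in reflection requires 2 n t = (m + ½) λ.
λ = 2 n t / (m + ½). The fourth-longest wavelength is m = 3: λ = 2 × 1.44 × 818 / 3.50 = 673 nm.

673 nm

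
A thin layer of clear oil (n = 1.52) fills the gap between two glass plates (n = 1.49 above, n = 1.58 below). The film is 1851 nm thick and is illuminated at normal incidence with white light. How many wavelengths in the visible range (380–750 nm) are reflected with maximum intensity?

7

Ray reflecting at the top interface goes from n = 1.49 toward n = 1.52: a half-wave phase shift.
Bottom surface (1.52 → 1.58): reflection off a higher-index medium gives a half-wave phase shift.
Zero or two π shifts → no net half-wave offset.
So the condition for constructive reflection is 2 n t = m λ.
λ = 2 n t / m = 5627 / m nm.
m=7: 804 nm (IR); m=8: 703 nm (visible); m=9: 625 nm (visible); m=10: 563 nm (visible); m=11: 512 nm (visible); m=12: 469 nm (visible); m=13: 433 nm (visible); m=14: 402 nm (visible); m=15: 375 nm (UV).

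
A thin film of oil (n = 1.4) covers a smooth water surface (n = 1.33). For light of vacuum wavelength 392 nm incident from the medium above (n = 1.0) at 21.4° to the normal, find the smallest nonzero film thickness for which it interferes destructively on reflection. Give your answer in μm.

Top surface (1.0 → 1.4): reflection off a higher-index medium gives a half-wave phase shift.
At the lower boundary (n = 1.4 to n = 1.33) the reflected ray undergoes no phase shift.
Net: one phase inversion between the two reflected rays.
So the condition for destructive reflection is 2 n t cos θ_r = m λ.
Snell's law: 1.0 sin 21.4° = 1.4 sin θ_r → sin θ_r = 0.261, cos θ_r = 0.965.
Minimum nonzero at m = 1: t = λ / (2 n cos θ_r) = 392 / (2 × 1.4 × 0.965) = 145 nm.

0.145 μm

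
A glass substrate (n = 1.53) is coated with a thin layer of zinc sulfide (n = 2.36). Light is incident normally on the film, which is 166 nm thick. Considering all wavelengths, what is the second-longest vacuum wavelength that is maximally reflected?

Ray reflecting at the top interface goes from n = 1.0 toward n = 2.36: a half-wave phase shift.
At the lower boundary (n = 2.36 to n = 1.53) the reflected ray undergoes no phase shift.
Exactly one π shift → a net half-wave offset.
With one net inversion, constructive interference in reflection requires 2 n t = (m + ½) λ.
λ = 2 n t / (m + ½). The second-longest wavelength is m = 1: λ = 2 × 2.36 × 166 / 1.50 = 522 nm.

522 nm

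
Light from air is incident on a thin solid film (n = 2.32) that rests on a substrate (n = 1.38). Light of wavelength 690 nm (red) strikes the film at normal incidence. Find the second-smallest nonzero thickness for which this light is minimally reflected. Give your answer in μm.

Ray reflecting at the top interface goes from n = 1.0 toward n = 2.32: a half-wave phase shift.
Ray reflecting at the bottom interface goes from n = 2.32 toward n = 1.38: no phase shift.
Exactly one π shift → a net half-wave offset.
So the condition for destructive reflection is 2 n t = m λ.
The second-smallest nonzero thickness corresponds to m = 2: t = m λ / (2 n) = 2.00 × 690 / (2 × 2.32) = 297 nm.

0.297 μm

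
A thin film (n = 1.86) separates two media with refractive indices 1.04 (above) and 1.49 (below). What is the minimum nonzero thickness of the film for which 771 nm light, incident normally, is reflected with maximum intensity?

Ray reflecting at the top interface goes from n = 1.04 toward n = 1.86: a half-wave phase shift.
Ray reflecting at the bottom interface goes from n = 1.86 toward n = 1.49: no phase shift.
Exactly one π shift → a net half-wave offset.
So the condition for constructive reflection is 2 n t = (m + ½) λ.
Minimum at m = 0: t = λ / (4 n) = 771 / (4 × 1.86) = 104 nm.

104 nm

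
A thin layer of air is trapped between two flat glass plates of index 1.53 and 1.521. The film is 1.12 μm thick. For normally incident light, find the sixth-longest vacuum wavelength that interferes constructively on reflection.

Ray reflecting at the top interface goes from n = 1.53 toward n = 1.0: no phase shift.
Bottom surface (1.0 → 1.521): reflection off a higher-index medium gives a half-wave phase shift.
The two reflections differ by half a wavelength.
With one net inversion, constructive interference in reflection requires 2 n t = (m + ½) λ.
λ = 2 n t / (m + ½). The sixth-longest wavelength is m = 5: λ = 2 × 1.0 × 1120 / 5.50 = 407 nm.

407 nm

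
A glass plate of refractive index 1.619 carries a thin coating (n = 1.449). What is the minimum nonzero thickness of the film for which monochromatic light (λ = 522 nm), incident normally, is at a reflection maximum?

180 nm

Ray reflecting at the top interface goes from n = 1.0 toward n = 1.449: a half-wave phase shift.
Bottom surface (1.449 → 1.619): reflection off a higher-index medium gives a half-wave phase shift.
The two reflections carry the same phase change, so no net offset.
With no net inversion, constructive interference in reflection requires 2 n t = m λ.
Minimum nonzero at m = 1: t = λ / (2 n) = 522 / (2 × 1.449) = 180 nm.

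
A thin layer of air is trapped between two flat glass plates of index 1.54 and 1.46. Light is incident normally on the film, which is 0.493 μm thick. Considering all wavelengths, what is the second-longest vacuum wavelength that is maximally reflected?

657 nm

At the upper boundary (n = 1.54 to n = 1.0) the reflected ray undergoes no phase shift.
Bottom surface (1.0 → 1.46): reflection off a higher-index medium gives a half-wave phase shift.
Net: one phase inversion between the two reflected rays.
With one net inversion, constructive interference in reflection requires 2 n t = (m + ½) λ.
λ = 2 n t / (m + ½). The second-longest wavelength is m = 1: λ = 2 × 1.0 × 493 / 1.50 = 657 nm.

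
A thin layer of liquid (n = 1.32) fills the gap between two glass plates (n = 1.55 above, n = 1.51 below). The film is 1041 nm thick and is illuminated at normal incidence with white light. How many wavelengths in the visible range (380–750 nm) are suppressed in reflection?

4

At the upper boundary (n = 1.55 to n = 1.32) the reflected ray undergoes no phase shift.
At the lower boundary (n = 1.32 to n = 1.51) the reflected ray undergoes a half-wave phase shift.
Net: one phase inversion between the two reflected rays.
So the condition for destructive reflection is 2 n t = m λ.
λ = 2 n t / m = 2748 / m nm.
m=3: 916 nm (IR); m=4: 687 nm (visible); m=5: 550 nm (visible); m=6: 458 nm (visible); m=7: 393 nm (visible); m=8: 344 nm (UV).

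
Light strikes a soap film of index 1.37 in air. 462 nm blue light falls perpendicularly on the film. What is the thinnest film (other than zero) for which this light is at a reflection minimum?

169 nm

Ray reflecting at the top interface goes from n = 1.0 toward n = 1.37: a half-wave phase shift.
Ray reflecting at the bottom interface goes from n = 1.37 toward n = 1.0: no phase shift.
The two reflections differ by half a wavelength.
With one net inversion, destructive interference in reflection requires 2 n t = m λ.
Minimum nonzero at m = 1: t = λ / (2 n) = 462 / (2 × 1.37) = 169 nm.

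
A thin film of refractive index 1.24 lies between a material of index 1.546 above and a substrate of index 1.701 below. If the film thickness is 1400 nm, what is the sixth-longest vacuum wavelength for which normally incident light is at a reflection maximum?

Top surface (1.546 → 1.24): reflection off a lower-index medium gives no phase shift.
Ray reflecting at the bottom interface goes from n = 1.24 toward n = 1.701: a half-wave phase shift.
Net: one phase inversion between the two reflected rays.
So the condition for constructive reflection is 2 n t = (m + ½) λ.
λ = 2 n t / (m + ½). The sixth-longest wavelength is m = 5: λ = 2 × 1.24 × 1400 / 5.50 = 631 nm.

631 nm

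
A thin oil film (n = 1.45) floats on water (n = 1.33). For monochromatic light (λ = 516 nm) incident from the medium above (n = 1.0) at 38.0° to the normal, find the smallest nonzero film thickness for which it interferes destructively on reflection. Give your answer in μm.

At the upper boundary (n = 1.0 to n = 1.45) the reflected ray undergoes a half-wave phase shift.
Bottom surface (1.45 → 1.33): reflection off a lower-index medium gives no phase shift.
Exactly one π shift → a net half-wave offset.
With one net inversion, destructive interference in reflection requires 2 n t cos θ_r = m λ.
Snell's law: 1.0 sin 38.0° = 1.45 sin θ_r → sin θ_r = 0.425, cos θ_r = 0.905.
Minimum nonzero at m = 1: t = λ / (2 n cos θ_r) = 516 / (2 × 1.45 × 0.905) = 197 nm.

0.197 μm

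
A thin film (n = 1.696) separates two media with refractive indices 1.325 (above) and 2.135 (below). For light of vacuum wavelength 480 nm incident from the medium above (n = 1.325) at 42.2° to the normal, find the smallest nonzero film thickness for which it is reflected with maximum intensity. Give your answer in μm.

0.166 μm

Ray reflecting at the top interface goes from n = 1.325 toward n = 1.696: a half-wave phase shift.
At the lower boundary (n = 1.696 to n = 2.135) the reflected ray undergoes a half-wave phase shift.
The two reflections carry the same phase change, so no net offset.
So the condition for constructive reflection is 2 n t cos θ_r = m λ.
Snell's law: 1.325 sin 42.2° = 1.696 sin θ_r → sin θ_r = 0.525, cos θ_r = 0.851.
Minimum nonzero at m = 1: t = λ / (2 n cos θ_r) = 480 / (2 × 1.696 × 0.851) = 166 nm.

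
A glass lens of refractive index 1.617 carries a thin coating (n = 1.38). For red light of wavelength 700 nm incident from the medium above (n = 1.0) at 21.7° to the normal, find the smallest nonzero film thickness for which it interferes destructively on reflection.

132 nm

Ray reflecting at the top interface goes from n = 1.0 toward n = 1.38: a half-wave phase shift.
At the lower boundary (n = 1.38 to n = 1.617) the reflected ray undergoes a half-wave phase shift.
Net: no relative phase inversion (both shifts match).
With no net inversion, destructive interference in reflection requires 2 n t cos θ_r = (m + ½) λ.
Snell's law: 1.0 sin 21.7° = 1.38 sin θ_r → sin θ_r = 0.268, cos θ_r = 0.963.
Minimum at m = 0: t = λ / (4 n cos θ_r) = 700 / (4 × 1.38 × 0.963) = 132 nm.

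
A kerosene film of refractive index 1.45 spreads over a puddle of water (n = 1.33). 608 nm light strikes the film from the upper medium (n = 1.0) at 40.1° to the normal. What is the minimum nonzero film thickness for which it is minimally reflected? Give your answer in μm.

0.234 μm

At the upper boundary (n = 1.0 to n = 1.45) the reflected ray undergoes a half-wave phase shift.
At the lower boundary (n = 1.45 to n = 1.33) the reflected ray undergoes no phase shift.
Net: one phase inversion between the two reflected rays.
For weak reflection here: 2 n t cos θ_r = m λ.
Snell's law: 1.0 sin 40.1° = 1.45 sin θ_r → sin θ_r = 0.444, cos θ_r = 0.896.
Minimum nonzero at m = 1: t = λ / (2 n cos θ_r) = 608 / (2 × 1.45 × 0.896) = 234 nm.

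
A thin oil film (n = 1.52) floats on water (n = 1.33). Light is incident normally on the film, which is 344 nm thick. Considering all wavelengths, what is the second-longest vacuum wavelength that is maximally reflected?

697 nm

Top surface (1.0 → 1.52): reflection off a higher-index medium gives a half-wave phase shift.
At the lower boundary (n = 1.52 to n = 1.33) the reflected ray undergoes no phase shift.
Net: one phase inversion between the two reflected rays.
With one net inversion, constructive interference in reflection requires 2 n t = (m + ½) λ.
λ = 2 n t / (m + ½). The second-longest wavelength is m = 1: λ = 2 × 1.52 × 344 / 1.50 = 697 nm.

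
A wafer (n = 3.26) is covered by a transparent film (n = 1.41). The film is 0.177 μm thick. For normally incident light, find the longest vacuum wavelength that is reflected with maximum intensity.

499 nm

Top surface (1.0 → 1.41): reflection off a higher-index medium gives a half-wave phase shift.
At the lower boundary (n = 1.41 to n = 3.26) the reflected ray undergoes a half-wave phase shift.
The two reflections carry the same phase change, so no net offset.
For maximum reflection here: 2 n t = m λ.
λ = 2 n t / m. The longest wavelength is m = 1: λ = 2 × 1.41 × 177 / 1.00 = 499 nm.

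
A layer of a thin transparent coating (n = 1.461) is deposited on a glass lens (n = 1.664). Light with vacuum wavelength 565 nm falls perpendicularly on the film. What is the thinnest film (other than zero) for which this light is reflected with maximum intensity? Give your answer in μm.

0.193 μm

Ray reflecting at the top interface goes from n = 1.0 toward n = 1.461: a half-wave phase shift.
Bottom surface (1.461 → 1.664): reflection off a higher-index medium gives a half-wave phase shift.
The two reflections carry the same phase change, so no net offset.
For strong reflection here: 2 n t = m λ.
Minimum nonzero at m = 1: t = λ / (2 n) = 565 / (2 × 1.461) = 193 nm.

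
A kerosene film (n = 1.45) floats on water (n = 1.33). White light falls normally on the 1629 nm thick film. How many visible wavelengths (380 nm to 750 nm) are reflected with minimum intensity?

At the upper boundary (n = 1.0 to n = 1.45) the reflected ray undergoes a half-wave phase shift.
At the lower boundary (n = 1.45 to n = 1.33) the reflected ray undergoes no phase shift.
The two reflections differ by half a wavelength.
For minimum reflection here: 2 n t = m λ.
λ = 2 n t / m = 4724 / m nm.
m=6: 787 nm (IR); m=7: 675 nm (visible); m=8: 591 nm (visible); m=9: 525 nm (visible); m=10: 472 nm (visible); m=11: 429 nm (visible); m=12: 394 nm (visible); m=13: 363 nm (UV).

6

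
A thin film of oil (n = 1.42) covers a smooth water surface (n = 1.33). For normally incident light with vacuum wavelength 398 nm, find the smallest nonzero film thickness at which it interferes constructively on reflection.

Top surface (1.0 → 1.42): reflection off a higher-index medium gives a half-wave phase shift.
Bottom surface (1.42 → 1.33): reflection off a lower-index medium gives no phase shift.
Exactly one π shift → a net half-wave offset.
So the condition for constructive reflection is 2 n t = (m + ½) λ.
Minimum at m = 0: t = λ / (4 n) = 398 / (4 × 1.42) = 70.1 nm.

70.1 nm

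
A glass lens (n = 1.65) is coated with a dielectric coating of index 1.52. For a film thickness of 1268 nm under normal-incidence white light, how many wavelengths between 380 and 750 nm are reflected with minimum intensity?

Top surface (1.0 → 1.52): reflection off a higher-index medium gives a half-wave phase shift.
Bottom surface (1.52 → 1.65): reflection off a higher-index medium gives a half-wave phase shift.
Zero or two π shifts → no net half-wave offset.
With no net inversion, destructive interference in reflection requires 2 n t = (m + ½) λ.
λ = 2 n t / (m + ½) = 3855 / (m + ½) nm.
m=4: 857 nm (IR); m=5: 701 nm (visible); m=6: 593 nm (visible); m=7: 514 nm (visible); m=8: 453 nm (visible); m=9: 406 nm (visible); m=10: 367 nm (UV).

5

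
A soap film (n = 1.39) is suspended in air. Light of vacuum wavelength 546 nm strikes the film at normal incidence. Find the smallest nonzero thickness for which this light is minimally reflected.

196 nm

Top surface (1.0 → 1.39): reflection off a higher-index medium gives a half-wave phase shift.
Ray reflecting at the bottom interface goes from n = 1.39 toward n = 1.0: no phase shift.
Net: one phase inversion between the two reflected rays.
With one net inversion, destructive interference in reflection requires 2 n t = m λ.
The smallest nonzero thickness corresponds to m = 1: t = m λ / (2 n) = 1.00 × 546 / (2 × 1.39) = 196 nm.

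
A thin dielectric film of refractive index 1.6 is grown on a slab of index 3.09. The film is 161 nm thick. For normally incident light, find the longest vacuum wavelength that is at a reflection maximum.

515 nm

Ray reflecting at the top interface goes from n = 1.0 toward n = 1.6: a half-wave phase shift.
Bottom surface (1.6 → 3.09): reflection off a higher-index medium gives a half-wave phase shift.
The two reflections carry the same phase change, so no net offset.
So the condition for constructive reflection is 2 n t = m λ.
λ = 2 n t / m. The longest wavelength is m = 1: λ = 2 × 1.6 × 161 / 1.00 = 515 nm.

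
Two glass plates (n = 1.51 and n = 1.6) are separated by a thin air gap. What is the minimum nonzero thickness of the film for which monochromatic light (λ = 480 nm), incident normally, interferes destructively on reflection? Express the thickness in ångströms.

Top surface (1.51 → 1.0): reflection off a lower-index medium gives no phase shift.
Ray reflecting at the bottom interface goes from n = 1.0 toward n = 1.6: a half-wave phase shift.
Exactly one π shift → a net half-wave offset.
With one net inversion, destructive interference in reflection requires 2 n t = m λ.
Minimum nonzero at m = 1: t = λ / (2 n) = 480 / (2 × 1.0) = 240 nm.

2400 Å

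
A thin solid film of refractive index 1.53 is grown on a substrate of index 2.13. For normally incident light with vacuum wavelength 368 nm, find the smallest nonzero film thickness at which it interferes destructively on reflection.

Top surface (1.0 → 1.53): reflection off a higher-index medium gives a half-wave phase shift.
Bottom surface (1.53 → 2.13): reflection off a higher-index medium gives a half-wave phase shift.
Net: no relative phase inversion (both shifts match).
For dark reflection here: 2 n t = (m + ½) λ.
Minimum at m = 0: t = λ / (4 n) = 368 / (4 × 1.53) = 60.1 nm.

60.1 nm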